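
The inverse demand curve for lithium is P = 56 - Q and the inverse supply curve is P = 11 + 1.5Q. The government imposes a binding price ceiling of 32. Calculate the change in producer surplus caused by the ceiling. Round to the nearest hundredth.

-96.00

Free-market equilibrium: 56 - Q = 11 + 1.5Q gives Q* = 18, P* = 38.
At P = 32, sellers supply (32 - 11)/1.5 = 14 while buyers want more, so the quantity traded is 14 at price 32.
PS goes from (1/2)(18)(27) = 243 to 147 (computed as (32 - 11)(14) - (1/2)(1.5)(14)^2), a change of -96.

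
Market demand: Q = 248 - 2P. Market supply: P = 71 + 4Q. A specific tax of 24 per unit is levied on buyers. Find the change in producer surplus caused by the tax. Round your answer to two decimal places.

Rewriting demand in inverse form: P = 124 - 0.5Q.
Pre-tax equilibrium: 124 - 0.5Q = 71 + 4Q gives Q* = 11.7778, P* = 118.1111.
With the tax, buyers' net willingness to pay falls by 24: (124 - 24) - 0.5Q = 71 + 4Q, so Q_t = 6.4444. Buyers pay P_b = 120.7778; sellers receive P_s = P_b - 24 = 96.7778.
Producers lose the trapezoid between P_s and P* out to Q_t plus the triangle from Q_t to Q*: change in PS = 83.0617 - 277.4321 = -194.3704.

-194.37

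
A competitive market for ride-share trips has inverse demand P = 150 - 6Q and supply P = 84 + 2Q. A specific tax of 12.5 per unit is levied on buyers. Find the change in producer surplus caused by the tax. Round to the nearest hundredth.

Pre-tax equilibrium: 150 - 6Q = 84 + 2Q gives Q* = 8.25, P* = 100.5.
With the tax, buyers' net willingness to pay falls by 12.5: (150 - 12.5) - 6Q = 84 + 2Q, so Q_t = 6.6875. Buyers pay P_b = 109.875; sellers receive P_s = P_b - 12.5 = 97.375.
PS falls from (1/2)(8.25)(16.5) = 68.0625 to (1/2)(6.6875)(13.375) = 44.7227, a change of -23.3398.

-23.34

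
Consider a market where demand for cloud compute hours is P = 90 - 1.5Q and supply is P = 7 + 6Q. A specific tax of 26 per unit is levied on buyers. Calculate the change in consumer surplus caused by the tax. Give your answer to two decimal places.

-48.53

Without the tax, 90 - 1.5Q = 7 + 6Q so Q* = 11.0667 and P* = 73.4.
A tax on buyers shifts demand down by 26: (90 - 26) - 1.5Q = 7 + 6Q, so Q_t = 7.6. Buyers pay P_b = 78.6; sellers receive P_s = P_b - 26 = 52.6.
CS falls from (1/2)(11.0667)(16.6) = 91.8533 to (1/2)(7.6)(11.4) = 43.32, a change of -48.5333.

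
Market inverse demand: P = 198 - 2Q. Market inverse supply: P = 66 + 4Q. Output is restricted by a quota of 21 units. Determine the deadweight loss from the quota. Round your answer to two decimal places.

Unrestricted equilibrium: Q* = (198 - 66)/(2 + 4) = 22.
At Q = 21 the demand price is 198 - 2(21) = 156 and the supply price is 66 + 4(21) = 150.
Deadweight loss is the triangle between the curves from 21 to 22: (1/2)(156 - 150)(22 - 21) = 3.

3.00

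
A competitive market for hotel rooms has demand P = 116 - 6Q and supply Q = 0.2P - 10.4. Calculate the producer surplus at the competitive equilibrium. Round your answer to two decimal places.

84.63

Rewriting supply in inverse form: P = 52 + 5Q.
Setting demand equal to supply, 64 = 11Q, so Q* = 5.8182 and P* = 81.0909.
Producer surplus is the triangle above supply below P*: (1/2)(5.8182)(81.0909 - 52) = (1/2)(5.8182)(29.0909) = 84.6281.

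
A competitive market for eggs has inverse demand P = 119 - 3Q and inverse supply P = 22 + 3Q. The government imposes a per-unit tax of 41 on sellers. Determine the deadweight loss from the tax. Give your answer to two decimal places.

140.08

Pre-tax equilibrium: 119 - 3Q = 22 + 3Q gives Q* = 16.1667, P* = 70.5.
A tax on sellers shifts supply up by 41: 119 - 3Q = 22 + 3Q + 41, so Q_t = 9.3333. Buyers pay P_b = 91; sellers receive P_s = P_b - 41 = 50.
Deadweight loss is the triangle between the curves from Q_t to Q*: (1/2)(16.1667 - 9.3333)(41) = 140.0833.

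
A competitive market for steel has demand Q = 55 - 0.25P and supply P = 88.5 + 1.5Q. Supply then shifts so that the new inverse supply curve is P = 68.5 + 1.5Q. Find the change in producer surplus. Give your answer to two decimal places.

Rewriting demand in inverse form: P = 220 - 4Q.
Initial equilibrium: Q_0 = 23.9091, P_0 = 124.3636; CS_0 = (1/2)(23.9091)(95.6364) = 1143.2893, PS_0 = (1/2)(23.9091)(35.8636) = 428.7335.
New equilibrium: 220 - 4Q = 68.5 + 1.5Q gives Q_1 = 27.5455, P_1 = 109.8182; CS_1 = 1517.5041, PS_1 = 569.064.
Change in producer surplus = 569.064 - 428.7335 = 140.3306.

140.33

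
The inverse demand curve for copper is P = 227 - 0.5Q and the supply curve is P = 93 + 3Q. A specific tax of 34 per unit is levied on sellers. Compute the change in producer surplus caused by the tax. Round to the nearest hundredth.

Without the tax, 227 - 0.5Q = 93 + 3Q so Q* = 38.2857 and P* = 207.8571.
A tax on sellers shifts supply up by 34: 227 - 0.5Q = 93 + 3Q + 34, so Q_t = 28.5714. Buyers pay P_b = 212.7143; sellers receive P_s = P_b - 34 = 178.7143.
PS falls from (1/2)(38.2857)(114.8571) = 2198.6939 to (1/2)(28.5714)(85.7143) = 1224.4898, a change of -974.2041.

-974.20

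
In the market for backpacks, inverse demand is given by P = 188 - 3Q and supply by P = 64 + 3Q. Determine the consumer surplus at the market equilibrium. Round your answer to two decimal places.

640.67

Equilibrium: 188 - 3Q = 64 + 3Q, so Q* = 20.6667 and P* = 126.
The demand choke price is 188, so CS = (1/2)(Q*)(188 - P*) = (1/2)(20.6667)(62) = 640.6667.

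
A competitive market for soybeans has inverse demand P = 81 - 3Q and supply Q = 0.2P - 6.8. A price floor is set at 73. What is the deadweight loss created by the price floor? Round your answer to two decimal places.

41.17

Rewriting supply in inverse form: P = 34 + 5Q.
Free-market equilibrium: 81 - 3Q = 34 + 5Q gives Q* = 5.875, P* = 63.375.
At the floor price 73, quantity demanded is (81 - 73)/3 = 2.6667; demand is the short side, so Q = 2.6667 trades at P = 73.
At Q = 2.6667 the demand price is 73 and the supply price is 47.3333. Deadweight loss is the triangle between the curves from 2.6667 to 5.875: (1/2)(73 - 47.3333)(5.875 - 2.6667) = 41.1736.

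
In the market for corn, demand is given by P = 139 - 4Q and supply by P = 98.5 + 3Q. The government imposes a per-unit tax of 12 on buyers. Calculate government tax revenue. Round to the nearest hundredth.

Without the tax, 139 - 4Q = 98.5 + 3Q so Q* = 5.7857 and P* = 115.8571.
A tax on buyers shifts demand down by 12: (139 - 12) - 4Q = 98.5 + 3Q, so Q_t = 4.0714. Buyers pay P_b = 122.7143; sellers receive P_s = P_b - 12 = 110.7143.
Tax revenue = t x Q_t = 12 x 4.0714 = 48.8571.

48.86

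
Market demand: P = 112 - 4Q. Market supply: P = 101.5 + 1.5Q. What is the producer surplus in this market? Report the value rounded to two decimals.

Set 112 - 4Q = 101.5 + 1.5Q, which gives 10.5 = 5.5Q, so Q* = 1.9091 and P* = 112 - 4(1.9091) = 104.3636.
Producer surplus is the triangle above supply below P*: (1/2)(1.9091)(104.3636 - 101.5) = (1/2)(1.9091)(2.8636) = 2.7335.

2.73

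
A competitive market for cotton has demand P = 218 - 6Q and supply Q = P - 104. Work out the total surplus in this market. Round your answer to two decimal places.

Rewriting supply in inverse form: P = 104 + Q.
Set 218 - 6Q = 104 + Q, which gives 114 = 7Q, so Q* = 16.2857 and P* = 218 - 6(16.2857) = 120.2857.
Total surplus is the full triangle between the curves from 0 to Q*: (1/2)(16.2857)(218 - 104) = 928.2857.

928.29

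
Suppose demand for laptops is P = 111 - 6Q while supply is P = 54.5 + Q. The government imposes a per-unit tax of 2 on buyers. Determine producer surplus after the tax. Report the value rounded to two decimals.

30.31

Pre-tax equilibrium: 111 - 6Q = 54.5 + Q gives Q* = 8.0714, P* = 62.5714.
A tax on buyers shifts demand down by 2: (111 - 2) - 6Q = 54.5 + Q, so Q_t = 7.7857. Buyers pay P_b = 64.2857; sellers receive P_s = P_b - 2 = 62.2857.
PS = (1/2)(Q_t)(P_s - 54.5) = (1/2)(7.7857)(7.7857) = 30.3087.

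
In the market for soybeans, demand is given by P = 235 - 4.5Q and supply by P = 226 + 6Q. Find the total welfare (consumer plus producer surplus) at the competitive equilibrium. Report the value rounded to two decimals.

3.86

Set 235 - 4.5Q = 226 + 6Q, which gives 9 = 10.5Q, so Q* = 0.8571 and P* = 235 - 4.5(0.8571) = 231.1429.
CS = (1/2)(0.8571)(3.8571) = 1.6531 and PS = (1/2)(0.8571)(5.1429) = 2.2041, so total surplus = 3.8571.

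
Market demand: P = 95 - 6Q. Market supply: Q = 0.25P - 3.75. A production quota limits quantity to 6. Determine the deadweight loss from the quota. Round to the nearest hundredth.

Rewriting supply in inverse form: P = 15 + 4Q.
Unrestricted equilibrium: Q* = (95 - 15)/(6 + 4) = 8.
At Q = 6 the demand price is 95 - 6(6) = 59 and the supply price is 15 + 4(6) = 39.
Deadweight loss is the triangle between the curves from 6 to 8: (1/2)(59 - 39)(8 - 6) = 20.

20.00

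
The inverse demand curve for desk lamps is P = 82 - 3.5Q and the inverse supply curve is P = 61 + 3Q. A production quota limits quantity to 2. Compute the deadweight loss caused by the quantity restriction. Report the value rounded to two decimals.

4.92

Without the quota, 82 - 3.5Q = 61 + 3Q gives Q* = 3.2308.
At Q = 2 the demand price is 82 - 3.5(2) = 75 and the supply price is 61 + 3(2) = 67.
DWL = (1/2)(gap between curves at 2) x (Q* - 2) = (1/2)(8)(1.2308) = 4.9231.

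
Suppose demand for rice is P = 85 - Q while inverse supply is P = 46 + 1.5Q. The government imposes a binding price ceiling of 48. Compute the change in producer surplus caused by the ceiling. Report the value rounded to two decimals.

-181.19

Free-market equilibrium: 85 - Q = 46 + 1.5Q gives Q* = 15.6, P* = 69.4.
At the ceiling price 48, quantity supplied is (48 - 46)/1.5 = 1.3333; supply is the short side, so Q = 1.3333 trades at P = 48.
PS goes from (1/2)(15.6)(23.4) = 182.52 to 1.3333 (computed as (48 - 46)(1.3333) - (1/2)(1.5)(1.3333)^2), a change of -181.1867.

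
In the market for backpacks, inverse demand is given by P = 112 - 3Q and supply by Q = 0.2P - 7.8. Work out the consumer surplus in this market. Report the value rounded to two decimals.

Rewriting supply in inverse form: P = 39 + 5Q.
Equilibrium: 112 - 3Q = 39 + 5Q, so Q* = 9.125 and P* = 84.625.
The demand choke price is 112, so CS = (1/2)(Q*)(112 - P*) = (1/2)(9.125)(27.375) = 124.8984.

124.90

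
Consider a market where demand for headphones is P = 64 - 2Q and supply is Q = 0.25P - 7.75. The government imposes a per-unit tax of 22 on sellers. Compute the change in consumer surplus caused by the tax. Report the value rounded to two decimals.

Rewriting supply in inverse form: P = 31 + 4Q.
Pre-tax equilibrium: 64 - 2Q = 31 + 4Q gives Q* = 5.5, P* = 53.
A tax on sellers shifts supply up by 22: 64 - 2Q = 31 + 4Q + 22, so Q_t = 1.8333. Buyers pay P_b = 60.3333; sellers receive P_s = P_b - 22 = 38.3333.
Consumers lose the trapezoid between P* and P_b out to Q_t plus the triangle from Q_t to Q*: change in CS = 3.3611 - 30.25 = -26.8889.

-26.89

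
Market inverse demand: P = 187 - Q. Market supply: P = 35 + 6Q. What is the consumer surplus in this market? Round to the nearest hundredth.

Setting demand equal to supply, 152 = 7Q, so Q* = 21.7143 and P* = 165.2857.
CS is the area between the demand curve and P* from 0 to Q*: (1/2)(21.7143)(21.7143) = 235.7551.

235.76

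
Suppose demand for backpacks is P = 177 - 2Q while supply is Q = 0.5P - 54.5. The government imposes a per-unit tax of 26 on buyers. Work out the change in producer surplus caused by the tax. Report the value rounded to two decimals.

Rewriting supply in inverse form: P = 109 + 2Q.
Without the tax, 177 - 2Q = 109 + 2Q so Q* = 17 and P* = 143.
With the tax, buyers' net willingness to pay falls by 26: (177 - 26) - 2Q = 109 + 2Q, so Q_t = 10.5. Buyers pay P_b = 156; sellers receive P_s = P_b - 26 = 130.
Producers lose the trapezoid between P_s and P* out to Q_t plus the triangle from Q_t to Q*: change in PS = 110.25 - 289 = -178.75.

-178.75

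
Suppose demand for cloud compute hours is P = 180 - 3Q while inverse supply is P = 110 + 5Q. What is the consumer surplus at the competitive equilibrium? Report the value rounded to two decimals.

Set 180 - 3Q = 110 + 5Q, which gives 70 = 8Q, so Q* = 8.75 and P* = 180 - 3(8.75) = 153.75.
Consumer surplus is the triangle under demand above P*: (1/2)(8.75)(180 - 153.75) = (1/2)(8.75)(26.25) = 114.8438.

114.84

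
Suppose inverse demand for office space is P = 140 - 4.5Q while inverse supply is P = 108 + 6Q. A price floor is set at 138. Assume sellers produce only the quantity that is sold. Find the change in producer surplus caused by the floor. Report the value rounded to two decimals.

Without the control, 140 - 4.5Q = 108 + 6Q so Q* = 3.0476 and P* = 126.2857.
At the floor price 138, quantity demanded is (140 - 138)/4.5 = 0.4444; demand is the short side, so Q = 0.4444 trades at P = 138.
PS goes from (1/2)(3.0476)(18.2857) = 27.8639 to 12.7407 (computed as (138 - 108)(0.4444) - (1/2)(6)(0.4444)^2), a change of -15.1232.

-15.12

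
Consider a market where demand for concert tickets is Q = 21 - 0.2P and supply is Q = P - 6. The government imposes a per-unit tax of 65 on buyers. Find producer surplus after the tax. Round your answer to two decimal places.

16.06

Rewriting demand in inverse form: P = 105 - 5Q.
Rewriting supply in inverse form: P = 6 + Q.
Pre-tax equilibrium: 105 - 5Q = 6 + Q gives Q* = 16.5, P* = 22.5.
With the tax, buyers' net willingness to pay falls by 65: (105 - 65) - 5Q = 6 + Q, so Q_t = 5.6667. Buyers pay P_b = 76.6667; sellers receive P_s = P_b - 65 = 11.6667.
PS = (1/2)(Q_t)(P_s - 6) = (1/2)(5.6667)(5.6667) = 16.0556.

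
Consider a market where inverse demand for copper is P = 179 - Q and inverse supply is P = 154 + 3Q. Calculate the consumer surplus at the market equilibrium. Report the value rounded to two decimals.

Equilibrium: 179 - Q = 154 + 3Q, so Q* = 6.25 and P* = 172.75.
CS is the area between the demand curve and P* from 0 to Q*: (1/2)(6.25)(6.25) = 19.5312.

19.53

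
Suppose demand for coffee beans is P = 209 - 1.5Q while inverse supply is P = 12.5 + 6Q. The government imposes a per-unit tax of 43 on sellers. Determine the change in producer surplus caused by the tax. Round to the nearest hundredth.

-802.67

Pre-tax equilibrium: 209 - 1.5Q = 12.5 + 6Q gives Q* = 26.2, P* = 169.7.
With the tax, sellers need 43 more per unit: 209 - 1.5Q = 12.5 + 6Q + 43, so Q_t = 20.4667. Buyers pay P_b = 178.3; sellers receive P_s = P_b - 43 = 135.3.
PS falls from (1/2)(26.2)(157.2) = 2059.32 to (1/2)(20.4667)(122.8) = 1256.6533, a change of -802.6667.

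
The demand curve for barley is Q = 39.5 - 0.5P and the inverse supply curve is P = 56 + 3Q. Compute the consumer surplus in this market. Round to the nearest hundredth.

Rewriting demand in inverse form: P = 79 - 2Q.
Setting demand equal to supply, 23 = 5Q, so Q* = 4.6 and P* = 69.8.
The demand choke price is 79, so CS = (1/2)(Q*)(79 - P*) = (1/2)(4.6)(9.2) = 21.16.

21.16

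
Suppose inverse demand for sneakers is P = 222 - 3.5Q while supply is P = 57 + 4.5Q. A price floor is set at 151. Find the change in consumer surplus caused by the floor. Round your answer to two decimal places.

-24.29

Without the control, 222 - 3.5Q = 57 + 4.5Q so Q* = 20.625 and P* = 149.8125.
At the floor price 151, quantity demanded is (222 - 151)/3.5 = 20.2857; demand is the short side, so Q = 20.2857 trades at P = 151.
CS goes from (1/2)(20.625)(72.1875) = 744.4336 to 720.1429 (computed as (222 - 151)(20.2857) - (1/2)(3.5)(20.2857)^2), a change of -24.2907.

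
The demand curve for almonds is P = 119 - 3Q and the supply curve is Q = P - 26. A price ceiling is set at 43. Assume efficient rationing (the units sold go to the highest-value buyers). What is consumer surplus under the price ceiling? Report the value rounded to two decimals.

Rewriting supply in inverse form: P = 26 + Q.
Free-market equilibrium: 119 - 3Q = 26 + Q gives Q* = 23.25, P* = 49.25.
At P = 43, sellers supply (43 - 26)/1 = 17 while buyers want more, so the quantity traded is 17 at price 43.
The demand price at Q = 17 is 68. CS is the trapezoid between demand and 43 over [0, 17]: (1/2)[(119 - 43) + (68 - 43)](17) = 858.5.

858.50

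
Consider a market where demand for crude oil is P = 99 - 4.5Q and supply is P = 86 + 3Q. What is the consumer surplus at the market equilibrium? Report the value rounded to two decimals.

6.76

Set 99 - 4.5Q = 86 + 3Q, which gives 13 = 7.5Q, so Q* = 1.7333 and P* = 99 - 4.5(1.7333) = 91.2.
The demand choke price is 99, so CS = (1/2)(Q*)(99 - P*) = (1/2)(1.7333)(7.8) = 6.76.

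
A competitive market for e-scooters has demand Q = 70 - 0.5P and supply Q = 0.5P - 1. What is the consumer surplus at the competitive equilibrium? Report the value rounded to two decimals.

Rewriting demand in inverse form: P = 140 - 2Q.
Rewriting supply in inverse form: P = 2 + 2Q.
Equilibrium: 140 - 2Q = 2 + 2Q, so Q* = 34.5 and P* = 71.
Consumer surplus is the triangle under demand above P*: (1/2)(34.5)(140 - 71) = (1/2)(34.5)(69) = 1190.25.

1190.25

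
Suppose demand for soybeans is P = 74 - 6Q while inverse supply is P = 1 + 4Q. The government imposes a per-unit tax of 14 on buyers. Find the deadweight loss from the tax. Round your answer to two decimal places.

Pre-tax equilibrium: 74 - 6Q = 1 + 4Q gives Q* = 7.3, P* = 30.2.
A tax on buyers shifts demand down by 14: (74 - 14) - 6Q = 1 + 4Q, so Q_t = 5.9. Buyers pay P_b = 38.6; sellers receive P_s = P_b - 14 = 24.6.
Deadweight loss is the triangle between the curves from Q_t to Q*: (1/2)(7.3 - 5.9)(14) = 9.8.

9.80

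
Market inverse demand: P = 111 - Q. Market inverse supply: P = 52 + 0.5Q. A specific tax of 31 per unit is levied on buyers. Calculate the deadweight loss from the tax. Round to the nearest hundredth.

Pre-tax equilibrium: 111 - Q = 52 + 0.5Q gives Q* = 39.3333, P* = 71.6667.
With the tax, buyers' net willingness to pay falls by 31: (111 - 31) - Q = 52 + 0.5Q, so Q_t = 18.6667. Buyers pay P_b = 92.3333; sellers receive P_s = P_b - 31 = 61.3333.
The welfare triangle lost has base Q* - Q_t = 20.6667 and height t = 31, so DWL = (1/2)(20.6667)(31) = 320.3333.

320.33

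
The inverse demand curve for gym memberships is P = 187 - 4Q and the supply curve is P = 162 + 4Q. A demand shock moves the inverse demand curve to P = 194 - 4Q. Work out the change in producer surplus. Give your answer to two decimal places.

12.47

Initial equilibrium: Q_0 = 3.125, P_0 = 174.5; CS_0 = (1/2)(3.125)(12.5) = 19.5312, PS_0 = (1/2)(3.125)(12.5) = 19.5312.
New equilibrium: 194 - 4Q = 162 + 4Q gives Q_1 = 4, P_1 = 178; CS_1 = 32, PS_1 = 32.
Change in producer surplus = 32 - 19.5312 = 12.4688.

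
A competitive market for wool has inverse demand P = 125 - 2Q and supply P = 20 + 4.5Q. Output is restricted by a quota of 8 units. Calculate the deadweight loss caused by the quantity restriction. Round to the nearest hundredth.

Unrestricted equilibrium: Q* = (125 - 20)/(2 + 4.5) = 16.1538.
At Q = 8 the demand price is 125 - 2(8) = 109 and the supply price is 20 + 4.5(8) = 56.
Deadweight loss is the triangle between the curves from 8 to 16.1538: (1/2)(109 - 56)(16.1538 - 8) = 216.0769.

216.08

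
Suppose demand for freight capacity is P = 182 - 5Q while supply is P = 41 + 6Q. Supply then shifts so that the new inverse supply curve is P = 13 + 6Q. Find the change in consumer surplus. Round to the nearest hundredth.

Initial equilibrium: Q_0 = 12.8182, P_0 = 117.9091; CS_0 = (1/2)(12.8182)(64.0909) = 410.7645, PS_0 = (1/2)(12.8182)(76.9091) = 492.9174.
New equilibrium: 182 - 5Q = 13 + 6Q gives Q_1 = 15.3636, P_1 = 105.1818; CS_1 = 590.1033, PS_1 = 708.124.
Change in consumer surplus = 590.1033 - 410.7645 = 179.3388.

179.34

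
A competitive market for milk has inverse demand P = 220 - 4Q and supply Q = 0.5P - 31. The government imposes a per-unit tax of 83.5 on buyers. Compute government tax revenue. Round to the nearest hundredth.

Rewriting supply in inverse form: P = 62 + 2Q.
Pre-tax equilibrium: 220 - 4Q = 62 + 2Q gives Q* = 26.3333, P* = 114.6667.
A tax on buyers shifts demand down by 83.5: (220 - 83.5) - 4Q = 62 + 2Q, so Q_t = 12.4167. Buyers pay P_b = 170.3333; sellers receive P_s = P_b - 83.5 = 86.8333.
Revenue is the tax times quantity traded: 83.5 x 12.4167 = 1036.7917.

1036.79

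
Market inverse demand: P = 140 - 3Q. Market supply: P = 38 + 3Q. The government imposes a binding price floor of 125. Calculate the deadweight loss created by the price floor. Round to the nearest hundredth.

Without the control, 140 - 3Q = 38 + 3Q so Q* = 17 and P* = 89.
At P = 125, buyers demand (140 - 125)/3 = 5 while sellers would supply more, so the quantity traded is 5 at price 125.
The lost-trades triangle has base Q* - 5 = 12 and height equal to the gap between the curves at Q = 5, which is 125 - 53 = 72. DWL = (1/2)(12)(72) = 432.

432.00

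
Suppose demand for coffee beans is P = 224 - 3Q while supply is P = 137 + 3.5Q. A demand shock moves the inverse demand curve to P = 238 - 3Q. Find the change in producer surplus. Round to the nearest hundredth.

Initial equilibrium: Q_0 = 13.3846, P_0 = 183.8462; CS_0 = (1/2)(13.3846)(40.1538) = 268.7219, PS_0 = (1/2)(13.3846)(46.8462) = 313.5089.
New equilibrium: 238 - 3Q = 137 + 3.5Q gives Q_1 = 15.5385, P_1 = 191.3846; CS_1 = 362.1657, PS_1 = 422.5266.
Change in producer surplus = 422.5266 - 313.5089 = 109.0178.

109.02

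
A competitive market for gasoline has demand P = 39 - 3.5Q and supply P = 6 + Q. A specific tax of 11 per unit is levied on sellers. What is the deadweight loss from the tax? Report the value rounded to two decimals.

13.44

Without the tax, 39 - 3.5Q = 6 + Q so Q* = 7.3333 and P* = 13.3333.
With the tax, sellers need 11 more per unit: 39 - 3.5Q = 6 + Q + 11, so Q_t = 4.8889. Buyers pay P_b = 21.8889; sellers receive P_s = P_b - 11 = 10.8889.
The welfare triangle lost has base Q* - Q_t = 2.4444 and height t = 11, so DWL = (1/2)(2.4444)(11) = 13.4444.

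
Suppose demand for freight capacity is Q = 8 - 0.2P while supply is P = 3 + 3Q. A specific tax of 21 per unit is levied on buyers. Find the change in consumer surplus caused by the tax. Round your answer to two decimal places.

Rewriting demand in inverse form: P = 40 - 5Q.
Without the tax, 40 - 5Q = 3 + 3Q so Q* = 4.625 and P* = 16.875.
With the tax, buyers' net willingness to pay falls by 21: (40 - 21) - 5Q = 3 + 3Q, so Q_t = 2. Buyers pay P_b = 30; sellers receive P_s = P_b - 21 = 9.
Consumers lose the trapezoid between P* and P_b out to Q_t plus the triangle from Q_t to Q*: change in CS = 10 - 53.4766 = -43.4766.

-43.48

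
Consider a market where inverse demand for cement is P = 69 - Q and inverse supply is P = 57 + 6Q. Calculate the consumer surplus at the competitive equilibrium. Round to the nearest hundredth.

Setting demand equal to supply, 12 = 7Q, so Q* = 1.7143 and P* = 67.2857.
The demand choke price is 69, so CS = (1/2)(Q*)(69 - P*) = (1/2)(1.7143)(1.7143) = 1.4694.

1.47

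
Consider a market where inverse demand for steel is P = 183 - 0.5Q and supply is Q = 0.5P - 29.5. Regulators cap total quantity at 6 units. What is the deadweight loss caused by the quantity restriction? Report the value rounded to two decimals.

Rewriting supply in inverse form: P = 59 + 2Q.
Unrestricted equilibrium: Q* = (183 - 59)/(0.5 + 2) = 49.6.
At Q = 6 the demand price is 183 - 0.5(6) = 180 and the supply price is 59 + 2(6) = 71.
Deadweight loss is the triangle between the curves from 6 to 49.6: (1/2)(180 - 71)(49.6 - 6) = 2376.2.

2376.20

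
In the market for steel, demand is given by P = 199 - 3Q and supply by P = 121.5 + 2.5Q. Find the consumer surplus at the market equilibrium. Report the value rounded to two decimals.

Set 199 - 3Q = 121.5 + 2.5Q, which gives 77.5 = 5.5Q, so Q* = 14.0909 and P* = 199 - 3(14.0909) = 156.7273.
Consumer surplus is the triangle under demand above P*: (1/2)(14.0909)(199 - 156.7273) = (1/2)(14.0909)(42.2727) = 297.8306.

297.83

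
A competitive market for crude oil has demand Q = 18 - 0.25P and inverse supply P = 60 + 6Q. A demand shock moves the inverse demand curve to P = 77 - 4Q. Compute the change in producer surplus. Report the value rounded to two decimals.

Rewriting demand in inverse form: P = 72 - 4Q.
Initial equilibrium: Q_0 = 1.2, P_0 = 67.2; CS_0 = (1/2)(1.2)(4.8) = 2.88, PS_0 = (1/2)(1.2)(7.2) = 4.32.
New equilibrium: 77 - 4Q = 60 + 6Q gives Q_1 = 1.7, P_1 = 70.2; CS_1 = 5.78, PS_1 = 8.67.
Change in producer surplus = 8.67 - 4.32 = 4.35.

4.35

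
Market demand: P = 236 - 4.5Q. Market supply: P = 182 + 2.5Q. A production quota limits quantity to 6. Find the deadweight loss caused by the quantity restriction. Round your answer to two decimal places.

Without the quota, 236 - 4.5Q = 182 + 2.5Q gives Q* = 7.7143.
At Q = 6 the demand price is 236 - 4.5(6) = 209 and the supply price is 182 + 2.5(6) = 197.
Deadweight loss is the triangle between the curves from 6 to 7.7143: (1/2)(209 - 197)(7.7143 - 6) = 10.2857.

10.29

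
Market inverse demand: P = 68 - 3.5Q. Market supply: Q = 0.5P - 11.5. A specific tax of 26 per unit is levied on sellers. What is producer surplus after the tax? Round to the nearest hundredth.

Rewriting supply in inverse form: P = 23 + 2Q.
Without the tax, 68 - 3.5Q = 23 + 2Q so Q* = 8.1818 and P* = 39.3636.
A tax on sellers shifts supply up by 26: 68 - 3.5Q = 23 + 2Q + 26, so Q_t = 3.4545. Buyers pay P_b = 55.9091; sellers receive P_s = P_b - 26 = 29.9091.
PS = (1/2)(Q_t)(P_s - 23) = (1/2)(3.4545)(6.9091) = 11.9339.

11.93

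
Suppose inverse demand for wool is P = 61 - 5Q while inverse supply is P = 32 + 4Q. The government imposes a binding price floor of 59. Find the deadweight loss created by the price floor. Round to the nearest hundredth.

Without the control, 61 - 5Q = 32 + 4Q so Q* = 3.2222 and P* = 44.8889.
At the floor price 59, quantity demanded is (61 - 59)/5 = 0.4; demand is the short side, so Q = 0.4 trades at P = 59.
At Q = 0.4 the demand price is 59 and the supply price is 33.6. Deadweight loss is the triangle between the curves from 0.4 to 3.2222: (1/2)(59 - 33.6)(3.2222 - 0.4) = 35.8422.

35.84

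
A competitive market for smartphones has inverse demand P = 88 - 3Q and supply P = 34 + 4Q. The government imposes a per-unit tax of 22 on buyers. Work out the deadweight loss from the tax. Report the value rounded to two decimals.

Without the tax, 88 - 3Q = 34 + 4Q so Q* = 7.7143 and P* = 64.8571.
With the tax, buyers' net willingness to pay falls by 22: (88 - 22) - 3Q = 34 + 4Q, so Q_t = 4.5714. Buyers pay P_b = 74.2857; sellers receive P_s = P_b - 22 = 52.2857.
The welfare triangle lost has base Q* - Q_t = 3.1429 and height t = 22, so DWL = (1/2)(3.1429)(22) = 34.5714.

34.57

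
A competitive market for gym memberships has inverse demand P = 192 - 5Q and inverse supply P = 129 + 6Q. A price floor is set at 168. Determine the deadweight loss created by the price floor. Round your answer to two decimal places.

Without the control, 192 - 5Q = 129 + 6Q so Q* = 5.7273 and P* = 163.3636.
At P = 168, buyers demand (192 - 168)/5 = 4.8 while sellers would supply more, so the quantity traded is 4.8 at price 168.
At Q = 4.8 the demand price is 168 and the supply price is 157.8. Deadweight loss is the triangle between the curves from 4.8 to 5.7273: (1/2)(168 - 157.8)(5.7273 - 4.8) = 4.7291.

4.73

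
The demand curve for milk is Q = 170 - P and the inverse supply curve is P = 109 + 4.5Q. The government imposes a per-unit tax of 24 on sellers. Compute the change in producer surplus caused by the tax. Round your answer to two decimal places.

Rewriting demand in inverse form: P = 170 - Q.
Pre-tax equilibrium: 170 - Q = 109 + 4.5Q gives Q* = 11.0909, P* = 158.9091.
With the tax, sellers need 24 more per unit: 170 - Q = 109 + 4.5Q + 24, so Q_t = 6.7273. Buyers pay P_b = 163.2727; sellers receive P_s = P_b - 24 = 139.2727.
PS falls from (1/2)(11.0909)(49.9091) = 276.7686 to (1/2)(6.7273)(30.2727) = 101.8264, a change of -174.9421.

-174.94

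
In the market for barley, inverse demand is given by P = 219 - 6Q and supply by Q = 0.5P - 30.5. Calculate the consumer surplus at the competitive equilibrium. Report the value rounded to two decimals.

1170.19

Rewriting supply in inverse form: P = 61 + 2Q.
Setting demand equal to supply, 158 = 8Q, so Q* = 19.75 and P* = 100.5.
The demand choke price is 219, so CS = (1/2)(Q*)(219 - P*) = (1/2)(19.75)(118.5) = 1170.1875.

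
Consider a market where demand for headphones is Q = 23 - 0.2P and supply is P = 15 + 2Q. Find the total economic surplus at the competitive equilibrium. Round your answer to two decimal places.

714.29

Rewriting demand in inverse form: P = 115 - 5Q.
Set 115 - 5Q = 15 + 2Q, which gives 100 = 7Q, so Q* = 14.2857 and P* = 115 - 5(14.2857) = 43.5714.
CS = (1/2)(14.2857)(71.4286) = 510.2041 and PS = (1/2)(14.2857)(28.5714) = 204.0816, so total surplus = 714.2857.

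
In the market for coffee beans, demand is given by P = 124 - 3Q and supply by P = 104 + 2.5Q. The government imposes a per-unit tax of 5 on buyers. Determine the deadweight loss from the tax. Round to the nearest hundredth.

Without the tax, 124 - 3Q = 104 + 2.5Q so Q* = 3.6364 and P* = 113.0909.
With the tax, buyers' net willingness to pay falls by 5: (124 - 5) - 3Q = 104 + 2.5Q, so Q_t = 2.7273. Buyers pay P_b = 115.8182; sellers receive P_s = P_b - 5 = 110.8182.
Deadweight loss is the triangle between the curves from Q_t to Q*: (1/2)(3.6364 - 2.7273)(5) = 2.2727.

2.27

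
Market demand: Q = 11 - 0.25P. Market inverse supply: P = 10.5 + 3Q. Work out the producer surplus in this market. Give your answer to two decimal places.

34.35

Rewriting demand in inverse form: P = 44 - 4Q.
Setting demand equal to supply, 33.5 = 7Q, so Q* = 4.7857 and P* = 24.8571.
PS is the area between P* and the supply curve from 0 to Q*: (1/2)(4.7857)(14.3571) = 34.3546.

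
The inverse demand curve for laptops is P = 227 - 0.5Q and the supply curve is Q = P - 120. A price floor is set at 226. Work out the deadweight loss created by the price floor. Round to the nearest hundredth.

Rewriting supply in inverse form: P = 120 + Q.
Free-market equilibrium: 227 - 0.5Q = 120 + Q gives Q* = 71.3333, P* = 191.3333.
At the floor price 226, quantity demanded is (227 - 226)/0.5 = 2; demand is the short side, so Q = 2 trades at P = 226.
At Q = 2 the demand price is 226 and the supply price is 122. Deadweight loss is the triangle between the curves from 2 to 71.3333: (1/2)(226 - 122)(71.3333 - 2) = 3605.3333.

3605.33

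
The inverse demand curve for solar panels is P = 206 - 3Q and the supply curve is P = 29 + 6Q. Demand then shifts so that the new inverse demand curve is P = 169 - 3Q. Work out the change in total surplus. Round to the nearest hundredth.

-651.61

Initial equilibrium: Q_0 = 19.6667, P_0 = 147; CS_0 = (1/2)(19.6667)(59) = 580.1667, PS_0 = (1/2)(19.6667)(118) = 1160.3333.
New equilibrium: 169 - 3Q = 29 + 6Q gives Q_1 = 15.5556, P_1 = 122.3333; CS_1 = 362.963, PS_1 = 725.9259.
Change in total surplus = (362.963 + 725.9259) - (580.1667 + 1160.3333) = -651.6111.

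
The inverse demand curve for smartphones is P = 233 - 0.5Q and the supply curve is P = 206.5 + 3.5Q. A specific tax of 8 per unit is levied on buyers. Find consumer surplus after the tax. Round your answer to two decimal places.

5.35

Without the tax, 233 - 0.5Q = 206.5 + 3.5Q so Q* = 6.625 and P* = 229.6875.
With the tax, buyers' net willingness to pay falls by 8: (233 - 8) - 0.5Q = 206.5 + 3.5Q, so Q_t = 4.625. Buyers pay P_b = 230.6875; sellers receive P_s = P_b - 8 = 222.6875.
Consumer surplus is the triangle under demand above P_b: (1/2)(4.625)(233 - 230.6875) = 5.3477.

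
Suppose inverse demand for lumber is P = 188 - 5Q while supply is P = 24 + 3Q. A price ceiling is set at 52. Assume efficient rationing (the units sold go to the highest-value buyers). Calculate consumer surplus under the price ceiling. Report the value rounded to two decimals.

1051.56

Free-market equilibrium: 188 - 5Q = 24 + 3Q gives Q* = 20.5, P* = 85.5.
At P = 52, sellers supply (52 - 24)/3 = 9.3333 while buyers want more, so the quantity traded is 9.3333 at price 52.
The demand price at Q = 9.3333 is 141.3333. CS is the trapezoid between demand and 52 over [0, 9.3333]: (1/2)[(188 - 52) + (141.3333 - 52)](9.3333) = 1051.5556.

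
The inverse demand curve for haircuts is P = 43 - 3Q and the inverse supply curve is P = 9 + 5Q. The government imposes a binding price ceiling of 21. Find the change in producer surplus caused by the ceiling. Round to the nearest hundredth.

Without the control, 43 - 3Q = 9 + 5Q so Q* = 4.25 and P* = 30.25.
At P = 21, sellers supply (21 - 9)/5 = 2.4 while buyers want more, so the quantity traded is 2.4 at price 21.
PS goes from (1/2)(4.25)(21.25) = 45.1562 to 14.4 (computed as (21 - 9)(2.4) - (1/2)(5)(2.4)^2), a change of -30.7563.

-30.76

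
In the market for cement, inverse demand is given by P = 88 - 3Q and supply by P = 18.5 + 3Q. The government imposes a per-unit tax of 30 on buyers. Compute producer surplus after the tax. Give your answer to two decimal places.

Pre-tax equilibrium: 88 - 3Q = 18.5 + 3Q gives Q* = 11.5833, P* = 53.25.
A tax on buyers shifts demand down by 30: (88 - 30) - 3Q = 18.5 + 3Q, so Q_t = 6.5833. Buyers pay P_b = 68.25; sellers receive P_s = P_b - 30 = 38.25.
Producer surplus is the triangle above supply below P_s: (1/2)(6.5833)(38.25 - 18.5) = 65.0104.

65.01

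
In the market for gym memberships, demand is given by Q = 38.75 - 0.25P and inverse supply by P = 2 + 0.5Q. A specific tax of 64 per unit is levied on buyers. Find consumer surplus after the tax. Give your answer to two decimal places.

Rewriting demand in inverse form: P = 155 - 4Q.
Pre-tax equilibrium: 155 - 4Q = 2 + 0.5Q gives Q* = 34, P* = 19.
With the tax, buyers' net willingness to pay falls by 64: (155 - 64) - 4Q = 2 + 0.5Q, so Q_t = 19.7778. Buyers pay P_b = 75.8889; sellers receive P_s = P_b - 64 = 11.8889.
Consumer surplus is the triangle under demand above P_b: (1/2)(19.7778)(155 - 75.8889) = 782.321.

782.32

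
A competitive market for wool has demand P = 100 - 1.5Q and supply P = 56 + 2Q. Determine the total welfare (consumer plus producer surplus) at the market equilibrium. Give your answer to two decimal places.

Set 100 - 1.5Q = 56 + 2Q, which gives 44 = 3.5Q, so Q* = 12.5714 and P* = 100 - 1.5(12.5714) = 81.1429.
Total surplus is the full triangle between the curves from 0 to Q*: (1/2)(12.5714)(100 - 56) = 276.5714.

276.57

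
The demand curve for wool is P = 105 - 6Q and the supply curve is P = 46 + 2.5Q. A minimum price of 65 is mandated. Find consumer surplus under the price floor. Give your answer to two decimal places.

Without the control, 105 - 6Q = 46 + 2.5Q so Q* = 6.9412 and P* = 63.3529.
At P = 65, buyers demand (105 - 65)/6 = 6.6667 while sellers would supply more, so the quantity traded is 6.6667 at price 65.
CS is the triangle under demand above 65: (1/2)(6.6667)(105 - 65) = 133.3333.

133.33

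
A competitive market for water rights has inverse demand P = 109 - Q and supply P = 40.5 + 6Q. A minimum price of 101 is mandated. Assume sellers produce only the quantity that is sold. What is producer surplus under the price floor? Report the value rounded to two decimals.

292.00

Free-market equilibrium: 109 - Q = 40.5 + 6Q gives Q* = 9.7857, P* = 99.2143.
At the floor price 101, quantity demanded is (109 - 101)/1 = 8; demand is the short side, so Q = 8 trades at P = 101.
The supply price at Q = 8 is 88.5. PS is the trapezoid between 101 and supply over [0, 8]: (1/2)[(101 - 40.5) + (101 - 88.5)](8) = 292.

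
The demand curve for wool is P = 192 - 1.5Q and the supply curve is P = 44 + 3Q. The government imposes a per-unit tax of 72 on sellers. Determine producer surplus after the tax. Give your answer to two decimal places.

427.85

Pre-tax equilibrium: 192 - 1.5Q = 44 + 3Q gives Q* = 32.8889, P* = 142.6667.
A tax on sellers shifts supply up by 72: 192 - 1.5Q = 44 + 3Q + 72, so Q_t = 16.8889. Buyers pay P_b = 166.6667; sellers receive P_s = P_b - 72 = 94.6667.
PS = (1/2)(Q_t)(P_s - 44) = (1/2)(16.8889)(50.6667) = 427.8519.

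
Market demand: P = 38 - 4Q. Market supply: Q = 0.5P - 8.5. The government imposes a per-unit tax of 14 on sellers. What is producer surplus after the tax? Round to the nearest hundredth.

1.36

Rewriting supply in inverse form: P = 17 + 2Q.
Without the tax, 38 - 4Q = 17 + 2Q so Q* = 3.5 and P* = 24.
A tax on sellers shifts supply up by 14: 38 - 4Q = 17 + 2Q + 14, so Q_t = 1.1667. Buyers pay P_b = 33.3333; sellers receive P_s = P_b - 14 = 19.3333.
PS = (1/2)(Q_t)(P_s - 17) = (1/2)(1.1667)(2.3333) = 1.3611.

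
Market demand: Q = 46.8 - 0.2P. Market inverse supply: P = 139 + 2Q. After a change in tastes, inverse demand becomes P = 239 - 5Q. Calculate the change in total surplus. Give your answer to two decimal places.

Rewriting demand in inverse form: P = 234 - 5Q.
Initial equilibrium: Q_0 = 13.5714, P_0 = 166.1429; CS_0 = (1/2)(13.5714)(67.8571) = 460.4592, PS_0 = (1/2)(13.5714)(27.1429) = 184.1837.
New equilibrium: 239 - 5Q = 139 + 2Q gives Q_1 = 14.2857, P_1 = 167.5714; CS_1 = 510.2041, PS_1 = 204.0816.
Change in total surplus = (510.2041 + 204.0816) - (460.4592 + 184.1837) = 69.6429.

69.64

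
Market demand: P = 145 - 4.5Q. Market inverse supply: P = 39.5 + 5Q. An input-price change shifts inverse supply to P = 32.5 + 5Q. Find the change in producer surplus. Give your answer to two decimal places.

Initial equilibrium: Q_0 = 11.1053, P_0 = 95.0263; CS_0 = (1/2)(11.1053)(49.9737) = 277.4855, PS_0 = (1/2)(11.1053)(55.5263) = 308.3172.
New equilibrium: 145 - 4.5Q = 32.5 + 5Q gives Q_1 = 11.8421, P_1 = 91.7105; CS_1 = 315.5298, PS_1 = 350.5886.
Change in producer surplus = 350.5886 - 308.3172 = 42.2715.

42.27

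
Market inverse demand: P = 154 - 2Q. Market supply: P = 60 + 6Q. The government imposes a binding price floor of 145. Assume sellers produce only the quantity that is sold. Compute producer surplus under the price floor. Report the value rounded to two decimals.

Free-market equilibrium: 154 - 2Q = 60 + 6Q gives Q* = 11.75, P* = 130.5.
At the floor price 145, quantity demanded is (154 - 145)/2 = 4.5; demand is the short side, so Q = 4.5 trades at P = 145.
The supply price at Q = 4.5 is 87. PS is the trapezoid between 145 and supply over [0, 4.5]: (1/2)[(145 - 60) + (145 - 87)](4.5) = 321.75.

321.75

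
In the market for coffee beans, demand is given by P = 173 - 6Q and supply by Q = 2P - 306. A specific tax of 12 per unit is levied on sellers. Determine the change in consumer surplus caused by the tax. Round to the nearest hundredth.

-23.86

Rewriting supply in inverse form: P = 153 + 0.5Q.
Pre-tax equilibrium: 173 - 6Q = 153 + 0.5Q gives Q* = 3.0769, P* = 154.5385.
A tax on sellers shifts supply up by 12: 173 - 6Q = 153 + 0.5Q + 12, so Q_t = 1.2308. Buyers pay P_b = 165.6154; sellers receive P_s = P_b - 12 = 153.6154.
CS falls from (1/2)(3.0769)(18.4615) = 28.4024 to (1/2)(1.2308)(7.3846) = 4.5444, a change of -23.858.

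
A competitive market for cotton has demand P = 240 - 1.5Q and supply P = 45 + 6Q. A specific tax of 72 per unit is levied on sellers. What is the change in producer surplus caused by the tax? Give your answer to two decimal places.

-1221.12

Pre-tax equilibrium: 240 - 1.5Q = 45 + 6Q gives Q* = 26, P* = 201.
With the tax, sellers need 72 more per unit: 240 - 1.5Q = 45 + 6Q + 72, so Q_t = 16.4. Buyers pay P_b = 215.4; sellers receive P_s = P_b - 72 = 143.4.
PS falls from (1/2)(26)(156) = 2028 to (1/2)(16.4)(98.4) = 806.88, a change of -1221.12.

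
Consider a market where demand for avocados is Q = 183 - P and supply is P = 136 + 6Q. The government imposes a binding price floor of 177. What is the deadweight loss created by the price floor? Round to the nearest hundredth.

1.79

Rewriting demand in inverse form: P = 183 - Q.
Without the control, 183 - Q = 136 + 6Q so Q* = 6.7143 and P* = 176.2857.
At P = 177, buyers demand (183 - 177)/1 = 6 while sellers would supply more, so the quantity traded is 6 at price 177.
At Q = 6 the demand price is 177 and the supply price is 172. Deadweight loss is the triangle between the curves from 6 to 6.7143: (1/2)(177 - 172)(6.7143 - 6) = 1.7857.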